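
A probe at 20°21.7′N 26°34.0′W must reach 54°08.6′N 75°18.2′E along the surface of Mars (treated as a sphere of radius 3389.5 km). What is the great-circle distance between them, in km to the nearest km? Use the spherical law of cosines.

4748 km

Let φ₁ = 0.3554 rad, φ₂ = 0.9450 rad, and Δλ = 1.7780 rad.
cos c = sin φ₁ sin φ₂ + cos φ₁ cos φ₂ cos Δλ = (0.3479)(0.8105) + (0.9375)(0.5858)(-0.2057) = 0.16905,
so c = arccos(0.16905) = 1.40093 rad.
Distance = R·c = 3389.5 × 1.4009 ≈ 4748 km.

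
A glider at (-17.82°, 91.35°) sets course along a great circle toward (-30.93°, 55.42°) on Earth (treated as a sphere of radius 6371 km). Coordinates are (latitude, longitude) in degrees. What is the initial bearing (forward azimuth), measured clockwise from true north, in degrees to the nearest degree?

241°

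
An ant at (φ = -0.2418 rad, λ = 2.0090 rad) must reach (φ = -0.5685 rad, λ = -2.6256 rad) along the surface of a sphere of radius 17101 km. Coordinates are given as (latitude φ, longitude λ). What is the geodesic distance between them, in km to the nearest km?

With latitudes φ₁ = -13.854°, φ₂ = -32.573° and longitude difference Δλ = 94.457°:
Haversine: a = sin²(Δφ/2) + cos φ₁ cos φ₂ sin²(Δλ/2) = 0.0264 + (0.9709)(0.8427)(0.5389) = 0.46733.
Central angle c = 2·arcsin(√a) = 1.50542 rad.
Distance = R·c = 17101 × 1.5054 ≈ 25744 km.

25744 km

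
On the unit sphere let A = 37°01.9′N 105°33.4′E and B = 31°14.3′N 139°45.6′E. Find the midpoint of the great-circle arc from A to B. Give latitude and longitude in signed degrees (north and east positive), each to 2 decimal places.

Central angle δ = 0.5015 rad. Interpolating on the sphere with fraction f = 0.5:
P = [sin((1−f)δ)·A + sin(fδ)·B] / sin δ = 0.5161·A + 0.5161·B in Cartesian coordinates,
giving P = (-0.4474, 0.6820, 0.5785), i.e. latitude 35.35°, longitude 123.26°.

35.35°, 123.26°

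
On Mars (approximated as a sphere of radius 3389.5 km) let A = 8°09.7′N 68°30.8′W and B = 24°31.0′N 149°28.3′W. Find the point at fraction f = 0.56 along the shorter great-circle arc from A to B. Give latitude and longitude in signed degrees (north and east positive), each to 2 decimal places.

22.08°, -111.87°

Central angle δ = 1.3690 rad. Interpolating on the sphere with fraction f = 0.56:
P = [sin((1−f)δ)·A + sin(fδ)·B] / sin δ = 0.5783·A + 0.7081·B in Cartesian coordinates,
giving P = (-0.3453, -0.8599, 0.3759), i.e. latitude 22.08°, longitude -111.87°.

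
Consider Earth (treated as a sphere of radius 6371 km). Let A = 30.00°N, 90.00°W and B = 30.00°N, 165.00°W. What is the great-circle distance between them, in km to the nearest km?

7076 km

In radians: φ₁ = 0.5236, φ₂ = 0.5236, Δλ = -75.000° = -1.3090 rad.
cos c = sin φ₁ sin φ₂ + cos φ₁ cos φ₂ cos Δλ = (0.5000)(0.5000) + (0.8660)(0.8660)(0.2588) = 0.44411,
so c = arccos(0.44411) = 1.11061 rad.
Distance = R·c = 6371 × 1.1106 ≈ 7076 km.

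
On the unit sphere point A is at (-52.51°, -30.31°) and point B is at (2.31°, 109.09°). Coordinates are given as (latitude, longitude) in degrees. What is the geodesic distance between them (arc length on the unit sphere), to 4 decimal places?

2.0872

With latitudes φ₁ = -52.510°, φ₂ = 2.310° and longitude difference Δλ = 139.400°:
cos c = sin φ₁ sin φ₂ + cos φ₁ cos φ₂ cos Δλ = (-0.7935)(0.0403) + (0.6086)(0.9992)(-0.7593) = -0.49372,
so c = arccos(-0.49372) = 2.08715 rad.
On the unit sphere the arc length equals the central angle: 2.0872.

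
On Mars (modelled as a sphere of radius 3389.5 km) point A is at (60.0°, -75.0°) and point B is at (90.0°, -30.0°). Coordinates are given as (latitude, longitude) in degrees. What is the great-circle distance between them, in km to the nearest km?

1775 km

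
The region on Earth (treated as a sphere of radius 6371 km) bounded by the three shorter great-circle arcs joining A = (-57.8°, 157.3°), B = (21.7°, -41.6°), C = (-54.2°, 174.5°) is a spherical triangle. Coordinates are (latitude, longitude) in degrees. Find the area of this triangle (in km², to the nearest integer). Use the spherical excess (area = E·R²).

18378012 km²

Side lengths (central angles): a = 2.4024, b = 0.1786, c = 2.4675 rad; semiperimeter s = 2.5243.
By l'Huilier's theorem, tan(E/4) = √[tan(s/2) tan((s−a)/2) tan((s−b)/2) tan((s−c)/2)], giving spherical excess E = 0.4528 rad.
Area = E·R² = 0.4528 × (6371)² ≈ 18378012 km².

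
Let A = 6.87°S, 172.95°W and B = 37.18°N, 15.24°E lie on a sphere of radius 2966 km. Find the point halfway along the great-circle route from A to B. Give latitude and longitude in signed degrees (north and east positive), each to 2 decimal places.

64.27°, 157.98°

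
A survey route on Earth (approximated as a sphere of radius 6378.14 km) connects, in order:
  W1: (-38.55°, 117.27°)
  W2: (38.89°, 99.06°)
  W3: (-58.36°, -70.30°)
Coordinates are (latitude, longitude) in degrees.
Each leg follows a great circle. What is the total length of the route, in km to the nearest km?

26559 km

Leg W1→W2: central angle 1.3827 rad, distance 8819.1 km.
Leg W2→W3: central angle 2.7813 rad, distance 17739.6 km.
Total: 8819.1 + 17739.6 ≈ 26559 km.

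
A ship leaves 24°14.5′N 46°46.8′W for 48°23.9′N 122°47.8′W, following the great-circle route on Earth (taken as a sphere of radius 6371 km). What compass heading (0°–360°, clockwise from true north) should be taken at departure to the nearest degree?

With φ₁ = 0.4231, φ₂ = 0.8447, Δλ = -1.3267 rad, the forward-azimuth formula gives
θ = atan2( sin Δλ cos φ₂ , cos φ₁ sin φ₂ − sin φ₁ cos φ₂ cos Δλ ) = atan2(-0.6443, 0.6160) = -46.29°.
Adding 360° brings this into [0°, 360°): 314°.

314°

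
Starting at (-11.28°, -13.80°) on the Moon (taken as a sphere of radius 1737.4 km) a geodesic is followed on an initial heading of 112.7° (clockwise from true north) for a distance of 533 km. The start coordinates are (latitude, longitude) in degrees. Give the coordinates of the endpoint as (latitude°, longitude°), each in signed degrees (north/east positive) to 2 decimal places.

-17.50°, 3.19°

Angular distance δ = d/R = 533/1737.4 = 0.30678 rad; initial bearing θ = 1.9670 rad.
sin φ₂ = sin φ₁ cos δ + cos φ₁ sin δ cos θ = (-0.1956)(0.9533) + (0.9807)(0.3020)(-0.3859) = -0.3008, so φ₂ = -17.50°.
Δλ = atan2(sin θ sin δ cos φ₁, cos δ − sin φ₁ sin φ₂) = atan2(0.2732, 0.8945) = 16.985°.
λ₂ = -13.800° + 16.985° = 3.19°.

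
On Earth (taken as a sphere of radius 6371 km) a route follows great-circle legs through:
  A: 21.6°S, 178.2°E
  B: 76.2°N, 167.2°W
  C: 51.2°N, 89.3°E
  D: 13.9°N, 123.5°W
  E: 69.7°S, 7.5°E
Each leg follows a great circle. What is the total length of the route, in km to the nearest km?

Leg A→B: central angle 1.7142 rad, distance 10920.9 km.
Leg B→C: central angle 0.7642 rad, distance 4868.6 km.
Leg C→D: central angle 1.9008 rad, distance 12110.1 km.
Leg D→E: central angle 2.0334 rad, distance 12954.6 km.
Total: 10920.9 + 4868.6 + 12110.1 + 12954.6 ≈ 40854 km.

40854 km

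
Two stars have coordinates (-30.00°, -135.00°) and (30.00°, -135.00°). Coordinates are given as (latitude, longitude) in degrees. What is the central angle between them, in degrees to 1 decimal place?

With latitudes φ₁ = -30.000°, φ₂ = 30.000° and longitude difference Δλ = 0.000°:
Haversine: a = sin²(Δφ/2) + cos φ₁ cos φ₂ sin²(Δλ/2) = 0.2500 + (0.8660)(0.8660)(0.0000) = 0.25000.
Central angle c = 2·arcsin(√a) = 1.04720 rad.
So the angular separation is 60.0°.

60.0°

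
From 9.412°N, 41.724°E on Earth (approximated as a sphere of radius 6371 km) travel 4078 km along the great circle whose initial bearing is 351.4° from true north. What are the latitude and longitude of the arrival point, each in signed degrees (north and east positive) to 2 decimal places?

Angular distance δ = d/R = 4078/6371 = 0.64009 rad; initial bearing θ = 6.1331 rad.
sin φ₂ = sin φ₁ cos δ + cos φ₁ sin δ cos θ = (0.1635)(0.8020) + (0.9865)(0.5973)(0.9888) = 0.7138, so φ₂ = 45.54°.
Δλ = atan2(sin θ sin δ cos φ₁, cos δ − sin φ₁ sin φ₂) = atan2(-0.0881, 0.6853) = -7.326°.
λ₂ = 41.724° − 7.326° = 34.40°.

45.54°, 34.40°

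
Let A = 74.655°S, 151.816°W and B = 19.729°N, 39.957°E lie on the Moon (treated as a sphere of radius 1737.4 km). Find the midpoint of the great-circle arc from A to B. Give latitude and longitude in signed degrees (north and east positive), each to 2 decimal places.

-42.48°, 44.48°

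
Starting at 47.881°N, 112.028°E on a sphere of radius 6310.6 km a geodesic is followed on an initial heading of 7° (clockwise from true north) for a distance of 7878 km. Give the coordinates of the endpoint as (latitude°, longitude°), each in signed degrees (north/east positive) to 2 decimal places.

Angular distance δ = d/R = 7878/6310.6 = 1.24838 rad; initial bearing θ = 0.1222 rad.
sin φ₂ = sin φ₁ cos δ + cos φ₁ sin δ cos θ = (0.7418)(0.3169) + (0.6707)(0.9485)(0.9925) = 0.8664, so φ₂ = 60.04°.
Δλ = atan2(sin θ sin δ cos φ₁, cos δ − sin φ₁ sin φ₂) = atan2(0.0775, -0.3258) = 166.615°.
λ₂ = 112.028° + 166.615° = 278.64° → -81.36° after wrapping to (−180°, 180°].

60.04°, -81.36°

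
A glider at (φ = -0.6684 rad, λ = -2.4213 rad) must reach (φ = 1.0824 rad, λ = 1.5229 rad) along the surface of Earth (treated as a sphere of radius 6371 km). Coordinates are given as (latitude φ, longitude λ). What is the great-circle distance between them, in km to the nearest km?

15949 km

Let φ₁ = -0.6684 rad, φ₂ = 1.0824 rad, and Δλ = -2.3390 rad.
cos c = sin φ₁ sin φ₂ + cos φ₁ cos φ₂ cos Δλ = (-0.6197)(0.8831) + (0.7848)(0.4692)(-0.6948) = -0.80314,
so c = arccos(-0.80314) = 2.50335 rad.
Distance = R·c = 6371 × 2.5033 ≈ 15949 km.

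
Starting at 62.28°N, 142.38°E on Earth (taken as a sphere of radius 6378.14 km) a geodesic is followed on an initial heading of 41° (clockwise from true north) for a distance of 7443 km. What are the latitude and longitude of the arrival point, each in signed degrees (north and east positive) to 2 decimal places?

42.12°, -92.04°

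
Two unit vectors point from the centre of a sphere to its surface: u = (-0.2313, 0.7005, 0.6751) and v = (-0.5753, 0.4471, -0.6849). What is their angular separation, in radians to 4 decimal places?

1.5869 rad

u·v = -0.0161; |u| = 1.0000, |v| = 1.0000.
cos θ = (u·v)/(|u||v|) = -0.0161, so θ = 1.5869 rad.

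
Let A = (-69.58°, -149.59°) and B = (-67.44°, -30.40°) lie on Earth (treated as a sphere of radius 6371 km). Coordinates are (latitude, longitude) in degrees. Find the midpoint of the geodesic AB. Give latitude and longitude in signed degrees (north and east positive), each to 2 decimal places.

-78.70°, -85.37°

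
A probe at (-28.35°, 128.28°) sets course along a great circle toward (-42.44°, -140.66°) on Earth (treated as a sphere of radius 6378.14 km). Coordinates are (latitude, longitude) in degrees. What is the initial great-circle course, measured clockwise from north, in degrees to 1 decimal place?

With φ₁ = -0.4948, φ₂ = -0.7407, Δλ = 1.5893 rad, the forward-azimuth formula gives
θ = atan2( sin Δλ cos φ₂ , cos φ₁ sin φ₂ − sin φ₁ cos φ₂ cos Δλ ) = atan2(0.7379, -0.6004) = 129.13°.
So the initial bearing is 129.1°.

129.1°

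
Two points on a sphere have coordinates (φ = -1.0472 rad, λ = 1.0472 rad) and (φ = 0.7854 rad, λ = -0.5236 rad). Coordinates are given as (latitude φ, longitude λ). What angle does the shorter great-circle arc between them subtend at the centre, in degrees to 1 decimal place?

127.8°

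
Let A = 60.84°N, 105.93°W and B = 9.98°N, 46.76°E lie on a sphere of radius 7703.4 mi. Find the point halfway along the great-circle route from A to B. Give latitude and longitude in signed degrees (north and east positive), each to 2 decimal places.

The central angle between A and B is δ = 1.8494 rad.
With f = 0.5, the slerp weights are sin((1−f)δ)/sin δ = 0.8305 and sin(fδ)/sin δ = 0.8305.
Weighted sum of the unit vectors: (0.8305)·(-0.1337,-0.4685,0.8733) + (0.8305)·(0.6747,0.7175,0.1733) = (0.4493, 0.2067, 0.8692).
Converting back: φ = atan2(z, √(x²+y²)) = 60.36°, λ = atan2(y, x) = 24.71°.

60.36°, 24.71°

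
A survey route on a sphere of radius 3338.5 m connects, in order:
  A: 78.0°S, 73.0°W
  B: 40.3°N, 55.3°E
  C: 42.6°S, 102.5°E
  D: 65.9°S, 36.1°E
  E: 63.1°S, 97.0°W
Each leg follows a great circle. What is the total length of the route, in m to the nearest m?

Leg A→B: central angle 2.3905 rad, distance 7980.6 m.
Leg B→C: central angle 1.6272 rad, distance 5432.4 m.
Leg C→D: central angle 0.7404 rad, distance 2471.8 m.
Leg D→E: central angle 0.8123 rad, distance 2711.9 m.
Total: 7980.6 + 5432.4 + 2471.8 + 2711.9 ≈ 18597 m.

18597 m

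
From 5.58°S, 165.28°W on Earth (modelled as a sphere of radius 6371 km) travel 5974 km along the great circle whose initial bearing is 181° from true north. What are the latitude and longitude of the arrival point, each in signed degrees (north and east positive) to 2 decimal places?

-59.29°, -166.86°

Angular distance δ = d/R = 5974/6371 = 0.93769 rad; initial bearing θ = 3.1590 rad.
sin φ₂ = sin φ₁ cos δ + cos φ₁ sin δ cos θ = (-0.0972)(0.5917) + (0.9953)(0.8062)(-0.9998) = -0.8598, so φ₂ = -59.29°.
Δλ = atan2(sin θ sin δ cos φ₁, cos δ − sin φ₁ sin φ₂) = atan2(-0.0140, 0.5081) = -1.579°.
λ₂ = -165.280° − 1.579° = -166.86°.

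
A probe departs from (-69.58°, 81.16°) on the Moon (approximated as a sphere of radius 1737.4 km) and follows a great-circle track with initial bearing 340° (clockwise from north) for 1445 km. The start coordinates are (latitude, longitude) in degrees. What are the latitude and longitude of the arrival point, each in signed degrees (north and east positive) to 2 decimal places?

-22.89°, 65.23°

Angular distance δ = d/R = 1445/1737.4 = 0.83170 rad; initial bearing θ = 5.9341 rad.
sin φ₂ = sin φ₁ cos δ + cos φ₁ sin δ cos θ = (-0.9372)(0.6736) + (0.3489)(0.7391)(0.9397) = -0.3890, so φ₂ = -22.89°.
Δλ = atan2(sin θ sin δ cos φ₁, cos δ − sin φ₁ sin φ₂) = atan2(-0.0882, 0.3091) = -15.926°.
λ₂ = 81.160° − 15.926° = 65.23°.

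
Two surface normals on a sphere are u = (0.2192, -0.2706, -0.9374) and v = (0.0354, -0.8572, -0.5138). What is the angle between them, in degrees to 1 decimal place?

43.8°

u·v = 0.7214; |u| = 1.0000, |v| = 1.0000.
cos θ = (u·v)/(|u||v|) = 0.7213, so θ = 43.8°.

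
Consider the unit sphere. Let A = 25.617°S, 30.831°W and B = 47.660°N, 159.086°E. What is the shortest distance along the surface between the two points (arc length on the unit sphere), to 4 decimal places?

Let φ₁ = -0.4471 rad, φ₂ = 0.8318 rad, and Δλ = -2.9685 rad.
cos c = sin φ₁ sin φ₂ + cos φ₁ cos φ₂ cos Δλ = (-0.4324)(0.7392) + (0.9017)(0.6735)(-0.9851) = -0.91783,
so c = arccos(-0.91783) = 2.73337 rad.
On the unit sphere the arc length equals the central angle: 2.7334.

2.7334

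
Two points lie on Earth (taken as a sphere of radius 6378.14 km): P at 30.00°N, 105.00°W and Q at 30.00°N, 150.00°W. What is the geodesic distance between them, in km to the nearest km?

4309 km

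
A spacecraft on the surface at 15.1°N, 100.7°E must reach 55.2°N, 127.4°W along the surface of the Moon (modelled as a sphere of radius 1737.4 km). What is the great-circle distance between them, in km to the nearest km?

2998 km

In radians: φ₁ = 0.2635, φ₂ = 0.9634, Δλ = 131.900° = 2.3021 rad.
Haversine: a = sin²(Δφ/2) + cos φ₁ cos φ₂ sin²(Δλ/2) = 0.1175 + (0.9655)(0.5707)(0.8339) = 0.57703.
Central angle c = 2·arcsin(√a) = 1.72548 rad.
Distance = R·c = 1737.4 × 1.7255 ≈ 2998 km.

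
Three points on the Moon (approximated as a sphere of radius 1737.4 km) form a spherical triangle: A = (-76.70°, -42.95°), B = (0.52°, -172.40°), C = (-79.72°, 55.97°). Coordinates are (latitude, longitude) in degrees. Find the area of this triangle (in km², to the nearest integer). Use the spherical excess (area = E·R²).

1088657 km²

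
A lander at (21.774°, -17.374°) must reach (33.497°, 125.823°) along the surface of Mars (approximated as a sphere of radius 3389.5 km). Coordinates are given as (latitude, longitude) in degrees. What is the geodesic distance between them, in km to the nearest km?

In radians: φ₁ = 0.3800, φ₂ = 0.5846, Δλ = 143.197° = 2.4993 rad.
Haversine: a = sin²(Δφ/2) + cos φ₁ cos φ₂ sin²(Δλ/2) = 0.0104 + (0.9287)(0.8339)(0.9004) = 0.70768.
Central angle c = 2·arcsin(√a) = 1.99913 rad.
Distance = R·c = 3389.5 × 1.9991 ≈ 6776 km.

6776 km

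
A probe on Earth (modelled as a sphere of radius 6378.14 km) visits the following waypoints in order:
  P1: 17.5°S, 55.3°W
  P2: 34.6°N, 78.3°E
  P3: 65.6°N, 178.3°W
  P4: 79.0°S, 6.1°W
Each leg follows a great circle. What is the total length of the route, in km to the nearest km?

40724 km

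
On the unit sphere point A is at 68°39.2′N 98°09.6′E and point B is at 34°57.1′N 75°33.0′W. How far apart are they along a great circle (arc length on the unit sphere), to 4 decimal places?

1.3315

With latitudes φ₁ = 68.653°, φ₂ = 34.952° and longitude difference Δλ = -173.710°:
cos c = sin φ₁ sin φ₂ + cos φ₁ cos φ₂ cos Δλ = (0.9314)(0.5729) + (0.3640)(0.8196)(-0.9940) = 0.23702,
so c = arccos(0.23702) = 1.33150 rad.
On the unit sphere the arc length equals the central angle: 1.3315.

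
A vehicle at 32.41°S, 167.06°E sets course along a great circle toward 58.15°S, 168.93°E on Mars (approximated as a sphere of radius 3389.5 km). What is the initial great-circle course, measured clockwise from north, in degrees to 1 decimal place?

177.7°

With φ₁ = -0.5657, φ₂ = -1.0149, Δλ = 0.0326 rad, the forward-azimuth formula gives
θ = atan2( sin Δλ cos φ₂ , cos φ₁ sin φ₂ − sin φ₁ cos φ₂ cos Δλ ) = atan2(0.0172, -0.4344) = 177.73°.
So the initial bearing is 177.7°.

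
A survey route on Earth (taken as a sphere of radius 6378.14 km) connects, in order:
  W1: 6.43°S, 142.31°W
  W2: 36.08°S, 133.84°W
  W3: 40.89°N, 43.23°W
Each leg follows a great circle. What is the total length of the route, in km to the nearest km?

16000 km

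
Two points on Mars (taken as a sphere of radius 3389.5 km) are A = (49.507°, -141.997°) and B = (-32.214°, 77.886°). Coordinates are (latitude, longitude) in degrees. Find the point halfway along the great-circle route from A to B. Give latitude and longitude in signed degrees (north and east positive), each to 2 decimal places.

22.74°, 128.02°

The central angle between A and B is δ = 2.5445 rad.
With f = 0.5, the slerp weights are sin((1−f)δ)/sin δ = 1.7000 and sin(fδ)/sin δ = 1.7000.
Weighted sum of the unit vectors: (1.7000)·(-0.5117,-0.3998,0.7605) + (1.7000)·(0.1776,0.8272,-0.5331) = (-0.5680, 0.7266, 0.3866).
Converting back: φ = atan2(z, √(x²+y²)) = 22.74°, λ = atan2(y, x) = 128.02°.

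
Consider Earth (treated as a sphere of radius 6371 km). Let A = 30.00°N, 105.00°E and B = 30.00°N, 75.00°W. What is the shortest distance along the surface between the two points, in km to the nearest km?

13343 km

Let φ₁ = 0.5236 rad, φ₂ = 0.5236 rad, and Δλ = -3.1416 rad.
cos c = sin φ₁ sin φ₂ + cos φ₁ cos φ₂ cos Δλ = (0.5000)(0.5000) + (0.8660)(0.8660)(-1.0000) = -0.50000,
so c = arccos(-0.50000) = 2.09440 rad.
Distance = R·c = 6371 × 2.0944 ≈ 13343 km.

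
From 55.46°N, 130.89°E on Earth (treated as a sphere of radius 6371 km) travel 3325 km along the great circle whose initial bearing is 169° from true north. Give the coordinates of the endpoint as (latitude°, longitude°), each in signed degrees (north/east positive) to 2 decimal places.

25.89°, 136.96°

Angular distance δ = d/R = 3325/6371 = 0.52190 rad; initial bearing θ = 2.9496 rad.
sin φ₂ = sin φ₁ cos δ + cos φ₁ sin δ cos θ = (0.8237)(0.8669) + (0.5670)(0.4985)(-0.9816) = 0.4366, so φ₂ = 25.89°.
Δλ = atan2(sin θ sin δ cos φ₁, cos δ − sin φ₁ sin φ₂) = atan2(0.0539, 0.5072) = 6.069°.
λ₂ = 130.890° + 6.069° = 136.96°.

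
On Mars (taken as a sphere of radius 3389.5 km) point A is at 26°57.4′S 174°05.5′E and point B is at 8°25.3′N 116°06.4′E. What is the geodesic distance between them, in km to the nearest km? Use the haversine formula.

3925 km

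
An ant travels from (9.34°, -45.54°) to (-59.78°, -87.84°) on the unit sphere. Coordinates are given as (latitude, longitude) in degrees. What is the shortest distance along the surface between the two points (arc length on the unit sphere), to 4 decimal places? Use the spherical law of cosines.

Let φ₁ = 0.1630 rad, φ₂ = -1.0434 rad, and Δλ = -0.7383 rad.
cos c = sin φ₁ sin φ₂ + cos φ₁ cos φ₂ cos Δλ = (0.1623)(-0.8641) + (0.9867)(0.5033)(0.7396) = 0.22710,
so c = arccos(0.22710) = 1.34170 rad.
On the unit sphere the arc length equals the central angle: 1.3417.

1.3417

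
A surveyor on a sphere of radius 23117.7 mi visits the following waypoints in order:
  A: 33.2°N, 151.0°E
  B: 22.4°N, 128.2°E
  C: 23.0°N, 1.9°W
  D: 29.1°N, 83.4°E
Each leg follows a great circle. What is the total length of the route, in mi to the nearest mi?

85339 mi

Leg A→B: central angle 0.3980 rad, distance 9200.8 mi.
Leg B→C: central angle 1.9815 rad, distance 45808.5 mi.
Leg C→D: central angle 1.3120 rad, distance 30330.1 mi.
Total: 9200.8 + 45808.5 + 30330.1 ≈ 85339 mi.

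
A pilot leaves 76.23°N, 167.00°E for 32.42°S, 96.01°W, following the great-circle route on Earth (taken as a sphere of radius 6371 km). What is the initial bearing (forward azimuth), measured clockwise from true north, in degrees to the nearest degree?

Δλ = 96.990° = 1.6928 rad.
y = sin Δλ · cos φ₂ = (0.9926)(0.8441) = 0.8379
x = cos φ₁ sin φ₂ − sin φ₁ cos φ₂ cos Δλ = (0.2380)(-0.5361) − (0.9713)(0.8441)(-0.1217) = -0.0278
θ = atan2(y, x) = 91.90°, so the bearing is 92°.

92°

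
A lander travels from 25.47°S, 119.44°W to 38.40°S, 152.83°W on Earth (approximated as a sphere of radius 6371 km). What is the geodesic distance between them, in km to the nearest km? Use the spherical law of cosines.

Let φ₁ = -0.4445 rad, φ₂ = -0.6702 rad, and Δλ = -0.5828 rad.
cos c = sin φ₁ sin φ₂ + cos φ₁ cos φ₂ cos Δλ = (-0.4300)(-0.6211) + (0.9028)(0.7837)(0.8349) = 0.85786,
so c = arccos(0.85786) = 0.53970 rad.
Distance = R·c = 6371 × 0.5397 ≈ 3438 km.

3438 km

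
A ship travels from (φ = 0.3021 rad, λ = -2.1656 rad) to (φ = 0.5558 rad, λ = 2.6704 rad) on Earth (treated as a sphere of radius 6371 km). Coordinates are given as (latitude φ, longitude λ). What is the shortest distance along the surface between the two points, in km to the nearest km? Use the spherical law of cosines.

8352 km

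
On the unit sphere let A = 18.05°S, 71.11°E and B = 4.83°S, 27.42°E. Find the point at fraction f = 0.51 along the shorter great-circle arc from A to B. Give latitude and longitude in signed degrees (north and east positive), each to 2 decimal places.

-12.16°, 48.29°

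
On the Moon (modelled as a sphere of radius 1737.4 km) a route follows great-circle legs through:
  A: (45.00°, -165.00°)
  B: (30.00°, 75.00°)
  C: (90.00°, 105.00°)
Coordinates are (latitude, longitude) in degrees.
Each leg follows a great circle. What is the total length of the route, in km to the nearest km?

Leg A→B: central angle 1.5234 rad, distance 2646.8 km.
Leg B→C: central angle 1.0472 rad, distance 1819.4 km.
Total: 2646.8 + 1819.4 ≈ 4466 km.

4466 km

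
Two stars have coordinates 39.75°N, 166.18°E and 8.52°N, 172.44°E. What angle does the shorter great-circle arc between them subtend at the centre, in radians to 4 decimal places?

0.5537 rad

With latitudes φ₁ = 39.750°, φ₂ = 8.520° and longitude difference Δλ = 6.260°:
Haversine: a = sin²(Δφ/2) + cos φ₁ cos φ₂ sin²(Δλ/2) = 0.0725 + (0.7688)(0.9890)(0.0030) = 0.07472.
Central angle c = 2·arcsin(√a) = 0.55375 rad.
So the angular separation is 0.5537 rad.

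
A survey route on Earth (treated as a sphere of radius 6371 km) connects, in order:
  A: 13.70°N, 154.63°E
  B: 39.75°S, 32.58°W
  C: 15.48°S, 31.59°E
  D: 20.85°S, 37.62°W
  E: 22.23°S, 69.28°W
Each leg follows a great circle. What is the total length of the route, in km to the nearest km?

Leg A→B: central angle 2.6737 rad, distance 17033.9 km.
Leg B→C: central angle 1.0547 rad, distance 6719.4 km.
Leg C→D: central angle 1.1432 rad, distance 7283.5 km.
Leg D→E: central angle 0.5136 rad, distance 3272.3 km.
Total: 17033.9 + 6719.4 + 7283.5 + 3272.3 ≈ 34309 km.

34309 km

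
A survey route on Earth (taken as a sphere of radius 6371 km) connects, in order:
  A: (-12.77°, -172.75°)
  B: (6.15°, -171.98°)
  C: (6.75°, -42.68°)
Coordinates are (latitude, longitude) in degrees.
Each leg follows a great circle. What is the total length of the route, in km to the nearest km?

Leg A→B: central angle 0.3305 rad, distance 2105.5 km.
Leg B→C: central angle 2.2304 rad, distance 14209.7 km.
Total: 2105.5 + 14209.7 ≈ 16315 km.

16315 km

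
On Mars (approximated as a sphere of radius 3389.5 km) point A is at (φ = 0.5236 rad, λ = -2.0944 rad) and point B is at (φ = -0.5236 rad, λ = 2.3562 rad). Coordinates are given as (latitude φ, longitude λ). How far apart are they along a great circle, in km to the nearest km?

6884 km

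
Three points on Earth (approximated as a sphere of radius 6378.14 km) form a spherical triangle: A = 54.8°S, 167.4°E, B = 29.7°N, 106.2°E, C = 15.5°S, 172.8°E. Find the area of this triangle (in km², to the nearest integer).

23467198 km²

Side lengths (central angles): a = 1.3694, b = 0.6898, c = 1.7352 rad; semiperimeter s = 1.8972.
By l'Huilier's theorem, tan(E/4) = √[tan(s/2) tan((s−a)/2) tan((s−b)/2) tan((s−c)/2)], giving spherical excess E = 0.5769 rad.
Area = E·R² = 0.5769 × (6378.14)² ≈ 23467198 km².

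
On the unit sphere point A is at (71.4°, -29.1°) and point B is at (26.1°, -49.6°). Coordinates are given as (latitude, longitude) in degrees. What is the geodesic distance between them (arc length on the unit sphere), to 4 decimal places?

With latitudes φ₁ = 71.400°, φ₂ = 26.100° and longitude difference Δλ = -20.500°:
cos c = sin φ₁ sin φ₂ + cos φ₁ cos φ₂ cos Δλ = (0.9478)(0.4399) + (0.3190)(0.8980)(0.9367) = 0.68526,
so c = arccos(0.68526) = 0.81584 rad.
On the unit sphere the arc length equals the central angle: 0.8158.

0.8158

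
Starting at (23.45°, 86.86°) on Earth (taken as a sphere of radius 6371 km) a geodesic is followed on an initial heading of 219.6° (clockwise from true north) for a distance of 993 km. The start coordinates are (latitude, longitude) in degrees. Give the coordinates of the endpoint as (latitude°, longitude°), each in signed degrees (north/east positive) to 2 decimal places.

Angular distance δ = d/R = 993/6371 = 0.15586 rad; initial bearing θ = 3.8327 rad.
sin φ₂ = sin φ₁ cos δ + cos φ₁ sin δ cos θ = (0.3979)(0.9879) + (0.9174)(0.1552)(-0.7705) = 0.2834, so φ₂ = 16.46°.
Δλ = atan2(sin θ sin δ cos φ₁, cos δ − sin φ₁ sin φ₂) = atan2(-0.0908, 0.8751) = -5.922°.
λ₂ = 86.860° − 5.922° = 80.94°.

16.46°, 80.94°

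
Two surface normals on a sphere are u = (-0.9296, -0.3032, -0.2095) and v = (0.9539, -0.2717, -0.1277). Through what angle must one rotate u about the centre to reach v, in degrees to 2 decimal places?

141.04°

u·v = -0.7776; |u| = 1.0000, |v| = 1.0000.
cos θ = (u·v)/(|u||v|) = -0.7776, so θ = 141.04°.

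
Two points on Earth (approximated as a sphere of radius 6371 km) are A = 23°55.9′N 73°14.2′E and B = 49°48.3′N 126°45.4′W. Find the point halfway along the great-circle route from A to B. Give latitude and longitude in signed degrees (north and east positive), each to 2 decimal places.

72.07°, 108.90°

The central angle between A and B is δ = 1.8178 rad.
With f = 0.5, the slerp weights are sin((1−f)δ)/sin δ = 0.8135 and sin(fδ)/sin δ = 0.8135.
Weighted sum of the unit vectors: (0.8135)·(0.2636,0.8752,0.4056) + (0.8135)·(-0.3862,-0.5171,0.7639) = (-0.0997, 0.2913, 0.9514).
Converting back: φ = atan2(z, √(x²+y²)) = 72.07°, λ = atan2(y, x) = 108.90°.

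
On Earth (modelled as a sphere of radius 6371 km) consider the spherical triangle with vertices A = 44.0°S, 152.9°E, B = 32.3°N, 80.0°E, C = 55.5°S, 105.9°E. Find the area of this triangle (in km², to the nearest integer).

23589025 km²

Side lengths (central angles): a = 1.5805, b = 0.5541, c = 1.7644 rad; semiperimeter s = 1.9495.
By l'Huilier's theorem, tan(E/4) = √[tan(s/2) tan((s−a)/2) tan((s−b)/2) tan((s−c)/2)], giving spherical excess E = 0.5812 rad.
Area = E·R² = 0.5812 × (6371)² ≈ 23589025 km².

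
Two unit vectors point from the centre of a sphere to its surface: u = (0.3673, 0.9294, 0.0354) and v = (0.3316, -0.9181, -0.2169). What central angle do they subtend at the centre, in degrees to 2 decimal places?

137.66°

u·v = -0.7392; |u| = 1.0000, |v| = 1.0000.
cos θ = (u·v)/(|u||v|) = -0.7392, so θ = 137.66°.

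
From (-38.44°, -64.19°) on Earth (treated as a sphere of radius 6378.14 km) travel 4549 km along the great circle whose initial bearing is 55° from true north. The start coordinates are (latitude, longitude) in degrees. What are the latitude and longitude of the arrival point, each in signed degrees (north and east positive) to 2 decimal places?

-10.15°, -31.20°

Angular distance δ = d/R = 4549/6378.14 = 0.71322 rad; initial bearing θ = 0.9599 rad.
sin φ₂ = sin φ₁ cos δ + cos φ₁ sin δ cos θ = (-0.6217)(0.7563) + (0.7833)(0.6543)(0.5736) = -0.1762, so φ₂ = -10.15°.
Δλ = atan2(sin θ sin δ cos φ₁, cos δ − sin φ₁ sin φ₂) = atan2(0.4198, 0.6467) = 32.988°.
λ₂ = -64.190° + 32.988° = -31.20°.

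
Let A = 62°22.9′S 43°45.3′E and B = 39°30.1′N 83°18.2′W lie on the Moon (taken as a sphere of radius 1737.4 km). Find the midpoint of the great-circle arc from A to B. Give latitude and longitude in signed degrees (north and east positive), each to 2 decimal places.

Central angle δ = 2.4642 rad. Interpolating on the sphere with fraction f = 0.5:
P = [sin((1−f)δ)·A + sin(fδ)·B] / sin δ = 1.5048·A + 1.5048·B in Cartesian coordinates,
giving P = (0.6393, -0.6707, -0.3761), i.e. latitude -22.09°, longitude -46.38°.

-22.09°, -46.38°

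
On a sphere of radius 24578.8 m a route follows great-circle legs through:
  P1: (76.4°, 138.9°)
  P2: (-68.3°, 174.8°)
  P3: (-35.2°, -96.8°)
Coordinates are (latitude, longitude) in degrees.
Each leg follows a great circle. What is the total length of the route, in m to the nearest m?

87261 m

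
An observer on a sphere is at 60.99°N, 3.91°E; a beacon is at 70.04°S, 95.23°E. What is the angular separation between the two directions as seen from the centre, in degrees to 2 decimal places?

145.67°

In radians: φ₁ = 1.0645, φ₂ = -1.2224, Δλ = 91.320° = 1.5938 rad.
Haversine: a = sin²(Δφ/2) + cos φ₁ cos φ₂ sin²(Δλ/2) = 0.8282 + (0.4850)(0.3414)(0.5115) = 0.91291.
Central angle c = 2·arcsin(√a) = 2.54244 rad.
So the angular separation is 145.67°.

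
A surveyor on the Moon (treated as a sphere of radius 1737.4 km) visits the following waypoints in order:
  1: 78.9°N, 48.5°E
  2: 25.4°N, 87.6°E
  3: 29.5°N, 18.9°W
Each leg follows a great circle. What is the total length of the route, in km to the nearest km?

Leg 1→2: central angle 0.9814 rad, distance 1705.1 km.
Leg 2→3: central angle 1.5829 rad, distance 2750.1 km.
Total: 1705.1 + 2750.1 ≈ 4455 km.

4455 km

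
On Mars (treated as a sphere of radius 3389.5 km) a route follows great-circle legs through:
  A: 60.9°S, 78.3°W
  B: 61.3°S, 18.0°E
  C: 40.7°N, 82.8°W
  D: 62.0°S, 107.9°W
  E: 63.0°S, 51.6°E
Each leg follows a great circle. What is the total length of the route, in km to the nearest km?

Leg A→B: central angle 0.7365 rad, distance 2496.5 km.
Leg B→C: central angle 2.2656 rad, distance 7679.1 km.
Leg C→D: central angle 1.8270 rad, distance 6192.8 km.
Leg D→E: central angle 0.9434 rad, distance 3197.5 km.
Total: 2496.5 + 7679.1 + 6192.8 + 3197.5 ≈ 19566 km.

19566 km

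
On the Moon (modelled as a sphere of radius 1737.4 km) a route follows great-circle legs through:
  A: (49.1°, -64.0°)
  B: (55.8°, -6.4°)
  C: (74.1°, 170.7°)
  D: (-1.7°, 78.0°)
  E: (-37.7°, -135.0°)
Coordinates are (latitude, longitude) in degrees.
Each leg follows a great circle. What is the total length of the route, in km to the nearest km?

Leg A→B: central angle 0.6053 rad, distance 1051.6 km.
Leg B→C: central angle 0.8742 rad, distance 1518.8 km.
Leg C→D: central angle 1.6122 rad, distance 2801.1 km.
Leg D→E: central angle 2.2720 rad, distance 3947.4 km.
Total: 1051.6 + 1518.8 + 2801.1 + 3947.4 ≈ 9319 km.

9319 km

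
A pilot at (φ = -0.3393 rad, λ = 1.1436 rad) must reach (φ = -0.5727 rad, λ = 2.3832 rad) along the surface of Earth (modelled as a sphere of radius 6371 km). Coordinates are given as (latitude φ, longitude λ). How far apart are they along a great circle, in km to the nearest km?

7119 km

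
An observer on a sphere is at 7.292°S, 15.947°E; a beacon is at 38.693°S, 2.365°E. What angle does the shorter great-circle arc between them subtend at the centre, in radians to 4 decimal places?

0.5883 rad

With latitudes φ₁ = -7.292°, φ₂ = -38.693° and longitude difference Δλ = -13.582°:
cos c = sin φ₁ sin φ₂ + cos φ₁ cos φ₂ cos Δλ = (-0.1269)(-0.6251) + (0.9919)(0.7805)(0.9720) = 0.83189,
so c = arccos(0.83189) = 0.58829 rad.
So the angular separation is 0.5883 rad.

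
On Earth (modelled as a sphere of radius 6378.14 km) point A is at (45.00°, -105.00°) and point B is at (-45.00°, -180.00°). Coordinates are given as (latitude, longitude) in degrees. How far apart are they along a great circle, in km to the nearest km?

With latitudes φ₁ = 45.000°, φ₂ = -45.000° and longitude difference Δλ = -75.000°:
Haversine: a = sin²(Δφ/2) + cos φ₁ cos φ₂ sin²(Δλ/2) = 0.5000 + (0.7071)(0.7071)(0.3706) = 0.68530.
Central angle c = 2·arcsin(√a) = 1.95044 rad.
Distance = R·c = 6378.14 × 1.9504 ≈ 12440 km.

12440 km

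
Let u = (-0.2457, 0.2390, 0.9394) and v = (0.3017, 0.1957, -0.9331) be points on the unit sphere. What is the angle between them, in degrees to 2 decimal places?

154.68°

u·v = -0.9039; |u| = 1.0000, |v| = 1.0000.
cos θ = (u·v)/(|u||v|) = -0.9039, so θ = 154.68°.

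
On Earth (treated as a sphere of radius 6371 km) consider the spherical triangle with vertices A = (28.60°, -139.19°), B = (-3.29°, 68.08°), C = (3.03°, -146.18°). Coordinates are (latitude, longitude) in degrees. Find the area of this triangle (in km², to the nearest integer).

60430707 km²

Side lengths (central angles): a = 2.5446, b = 0.4611, c = 2.5092 rad; semiperimeter s = 2.7574.
By l'Huilier's theorem, tan(E/4) = √[tan(s/2) tan((s−a)/2) tan((s−b)/2) tan((s−c)/2)], giving spherical excess E = 1.4888 rad.
Area = E·R² = 1.4888 × (6371)² ≈ 60430707 km².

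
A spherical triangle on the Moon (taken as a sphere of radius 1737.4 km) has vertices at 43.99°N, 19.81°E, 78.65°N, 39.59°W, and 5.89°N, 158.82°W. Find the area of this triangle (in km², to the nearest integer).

Side lengths (central angles): a = 1.5658, b = 2.2708, c = 0.7181 rad; semiperimeter s = 2.2773.
By l'Huilier's theorem, tan(E/4) = √[tan(s/2) tan((s−a)/2) tan((s−b)/2) tan((s−c)/2)], giving spherical excess E = 0.2047 rad.
Area = E·R² = 0.2047 × (1737.4)² ≈ 617784 km².

617784 km²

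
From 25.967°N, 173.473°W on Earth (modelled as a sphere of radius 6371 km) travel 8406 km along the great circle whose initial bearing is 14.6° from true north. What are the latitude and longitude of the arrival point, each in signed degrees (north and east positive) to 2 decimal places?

72.10°, -46.06°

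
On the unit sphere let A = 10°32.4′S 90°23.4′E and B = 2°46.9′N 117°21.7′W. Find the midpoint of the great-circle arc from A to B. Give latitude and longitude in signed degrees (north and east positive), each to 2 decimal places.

The central angle between A and B is δ = 2.6422 rad.
With f = 0.5, the slerp weights are sin((1−f)δ)/sin δ = 2.0236 and sin(fδ)/sin δ = 2.0236.
Weighted sum of the unit vectors: (2.0236)·(-0.0067,0.9831,-0.1829) + (2.0236)·(-0.4591,-0.8871,0.0485) = (-0.9425, 0.1943, -0.2720).
Converting back: φ = atan2(z, √(x²+y²)) = -15.78°, λ = atan2(y, x) = 168.35°.

-15.78°, 168.35°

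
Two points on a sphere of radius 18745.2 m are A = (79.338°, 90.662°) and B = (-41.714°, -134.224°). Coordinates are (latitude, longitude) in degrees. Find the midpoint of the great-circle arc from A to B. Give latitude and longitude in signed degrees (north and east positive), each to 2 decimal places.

Central angle δ = 2.4215 rad. Interpolating on the sphere with fraction f = 0.5:
P = [sin((1−f)δ)·A + sin(fδ)·B] / sin δ = 1.4193·A + 1.4193·B in Cartesian coordinates,
giving P = (-0.7420, -0.4967, 0.4504), i.e. latitude 26.77°, longitude -146.20°.

26.77°, -146.20°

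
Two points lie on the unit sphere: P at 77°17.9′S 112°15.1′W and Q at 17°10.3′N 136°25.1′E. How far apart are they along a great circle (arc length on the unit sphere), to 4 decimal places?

With latitudes φ₁ = -77.298°, φ₂ = 17.172° and longitude difference Δλ = -111.330°:
cos c = sin φ₁ sin φ₂ + cos φ₁ cos φ₂ cos Δλ = (-0.9755)(0.2952) + (0.2199)(0.9554)(-0.3637) = -0.36442,
so c = arccos(-0.36442) = 1.94381 rad.
On the unit sphere the arc length equals the central angle: 1.9438.

1.9438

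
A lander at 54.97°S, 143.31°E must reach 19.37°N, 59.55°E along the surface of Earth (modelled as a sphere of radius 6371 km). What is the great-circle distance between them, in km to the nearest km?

11373 km

In radians: φ₁ = -0.9594, φ₂ = 0.3381, Δλ = -83.760° = -1.4619 rad.
Haversine: a = sin²(Δφ/2) + cos φ₁ cos φ₂ sin²(Δλ/2) = 0.3650 + (0.5740)(0.9434)(0.4457) = 0.60636.
Central angle c = 2·arcsin(√a) = 1.78516 rad.
Distance = R·c = 6371 × 1.7852 ≈ 11373 km.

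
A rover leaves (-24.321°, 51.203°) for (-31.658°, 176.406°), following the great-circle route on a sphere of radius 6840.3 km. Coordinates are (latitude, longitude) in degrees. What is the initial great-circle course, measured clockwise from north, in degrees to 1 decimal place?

134.4°

With φ₁ = -0.4245, φ₂ = -0.5525, Δλ = 2.1852 rad, the forward-azimuth formula gives
θ = atan2( sin Δλ cos φ₂ , cos φ₁ sin φ₂ − sin φ₁ cos φ₂ cos Δλ ) = atan2(0.6955, -0.6804) = 134.37°.
So the initial bearing is 134.4°.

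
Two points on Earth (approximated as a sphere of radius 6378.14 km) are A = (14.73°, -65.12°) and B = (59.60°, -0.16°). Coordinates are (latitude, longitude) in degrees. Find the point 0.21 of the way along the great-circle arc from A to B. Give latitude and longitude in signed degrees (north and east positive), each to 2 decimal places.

26.31°, -57.48°

The central angle between A and B is δ = 1.1302 rad.
With f = 0.21, the slerp weights are sin((1−f)δ)/sin δ = 0.8611 and sin(fδ)/sin δ = 0.2599.
Weighted sum of the unit vectors: (0.8611)·(0.4069,-0.8774,0.2543) + (0.2599)·(0.5060,-0.0014,0.8625) = (0.4819, -0.7559, 0.4432).
Converting back: φ = atan2(z, √(x²+y²)) = 26.31°, λ = atan2(y, x) = -57.48°.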